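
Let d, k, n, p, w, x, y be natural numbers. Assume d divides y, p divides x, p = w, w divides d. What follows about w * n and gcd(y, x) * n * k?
w * n divides gcd(y, x) * n * k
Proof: Since w divides d and d divides y, w divides y. p = w and p divides x, thus w divides x. w divides y, so w divides gcd(y, x). Then w * n divides gcd(y, x) * n. Then w * n divides gcd(y, x) * n * k.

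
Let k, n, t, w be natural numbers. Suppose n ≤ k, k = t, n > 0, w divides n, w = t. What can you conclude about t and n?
t = n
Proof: From k = t and n ≤ k, n ≤ t. w divides n and n > 0, therefore w ≤ n. Since w = t, t ≤ n. n ≤ t, so n = t. Then t = n.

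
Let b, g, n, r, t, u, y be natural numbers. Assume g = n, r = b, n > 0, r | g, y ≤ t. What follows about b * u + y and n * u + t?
b * u + y ≤ n * u + t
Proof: Since r = b and r | g, b | g. g = n, so b | n. Since n > 0, b ≤ n. Then b * u ≤ n * u. Because y ≤ t, b * u + y ≤ n * u + t.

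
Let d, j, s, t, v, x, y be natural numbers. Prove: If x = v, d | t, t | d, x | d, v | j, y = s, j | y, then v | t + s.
d | t and t | d, thus d = t. From x | d, x | t. x = v, so v | t. y = s and j | y, hence j | s. Since v | j, v | s. v | t, so v | t + s.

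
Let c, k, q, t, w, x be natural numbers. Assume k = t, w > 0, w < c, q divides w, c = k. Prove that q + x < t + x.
From c = k and k = t, c = t. Because q divides w and w > 0, q ≤ w. w < c, so q < c. c = t, so q < t. Then q + x < t + x.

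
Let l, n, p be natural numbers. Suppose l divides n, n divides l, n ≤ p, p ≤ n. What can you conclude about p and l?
p = l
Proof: l divides n and n divides l, so l = n. From n ≤ p and p ≤ n, n = p. From l = n, l = p. Then p = l.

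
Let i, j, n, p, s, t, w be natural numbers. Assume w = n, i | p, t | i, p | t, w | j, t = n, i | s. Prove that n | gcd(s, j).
Since i | p and p | t, i | t. Since t | i, i = t. Since t = n, i = n. i | s, so n | s. Because w = n and w | j, n | j. n | s, so n | gcd(s, j).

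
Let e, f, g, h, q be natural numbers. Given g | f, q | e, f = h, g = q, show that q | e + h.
From f = h and g | f, g | h. g = q, so q | h. Since q | e, q | e + h.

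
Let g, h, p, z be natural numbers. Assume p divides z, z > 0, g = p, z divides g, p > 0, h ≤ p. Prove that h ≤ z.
Because p divides z and z > 0, p ≤ z. g = p and z divides g, therefore z divides p. p > 0, so z ≤ p. p ≤ z, so p = z. h ≤ p, so h ≤ z.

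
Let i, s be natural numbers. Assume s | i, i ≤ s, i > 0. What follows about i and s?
i = s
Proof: s | i and i > 0, thus s ≤ i. i ≤ s, so i = s.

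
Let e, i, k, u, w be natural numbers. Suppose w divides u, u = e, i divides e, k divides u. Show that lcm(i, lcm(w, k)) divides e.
w divides u and k divides u, thus lcm(w, k) divides u. Since u = e, lcm(w, k) divides e. Because i divides e, lcm(i, lcm(w, k)) divides e.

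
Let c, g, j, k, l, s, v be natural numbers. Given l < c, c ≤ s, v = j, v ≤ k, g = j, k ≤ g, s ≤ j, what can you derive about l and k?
l < k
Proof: l < c and c ≤ s, so l < s. Because v = j and v ≤ k, j ≤ k. g = j and k ≤ g, hence k ≤ j. j ≤ k, so j = k. Since s ≤ j, s ≤ k. l < s, so l < k.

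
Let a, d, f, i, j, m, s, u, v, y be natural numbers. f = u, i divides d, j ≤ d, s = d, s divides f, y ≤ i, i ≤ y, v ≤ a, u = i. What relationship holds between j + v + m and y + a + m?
j + v + m ≤ y + a + m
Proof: f = u and u = i, therefore f = i. Since s divides f, s divides i. Since s = d, d divides i. i divides d, so d = i. i ≤ y and y ≤ i, therefore i = y. Since d = i, d = y. j ≤ d, so j ≤ y. v ≤ a, so v + m ≤ a + m. j ≤ y, so j + v + m ≤ y + a + m.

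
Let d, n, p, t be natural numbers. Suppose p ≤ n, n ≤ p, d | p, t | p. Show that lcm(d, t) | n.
p ≤ n and n ≤ p, thus p = n. d | p and t | p, therefore lcm(d, t) | p. p = n, so lcm(d, t) | n.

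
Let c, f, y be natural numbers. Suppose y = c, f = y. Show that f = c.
f = y and y = c. By transitivity, f = c.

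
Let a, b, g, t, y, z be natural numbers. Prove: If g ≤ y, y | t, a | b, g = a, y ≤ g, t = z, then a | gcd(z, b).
From y ≤ g and g ≤ y, y = g. g = a, so y = a. t = z and y | t, therefore y | z. Since y = a, a | z. a | b, so a | gcd(z, b).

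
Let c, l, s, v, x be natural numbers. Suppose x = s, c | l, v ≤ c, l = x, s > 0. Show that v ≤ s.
l = x and x = s, therefore l = s. Since c | l, c | s. s > 0, so c ≤ s. Because v ≤ c, v ≤ s.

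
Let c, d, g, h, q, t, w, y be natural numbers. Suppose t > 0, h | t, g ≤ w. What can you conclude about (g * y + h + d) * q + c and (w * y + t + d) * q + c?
(g * y + h + d) * q + c ≤ (w * y + t + d) * q + c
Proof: g ≤ w, thus g * y ≤ w * y. Since h | t and t > 0, h ≤ t. Since g * y ≤ w * y, g * y + h ≤ w * y + t. Then g * y + h + d ≤ w * y + t + d. Then (g * y + h + d) * q ≤ (w * y + t + d) * q. Then (g * y + h + d) * q + c ≤ (w * y + t + d) * q + c.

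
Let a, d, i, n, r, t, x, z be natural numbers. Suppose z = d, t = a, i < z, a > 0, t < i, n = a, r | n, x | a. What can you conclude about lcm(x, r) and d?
lcm(x, r) < d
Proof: n = a and r | n, so r | a. Since x | a, lcm(x, r) | a. Since a > 0, lcm(x, r) ≤ a. t < i and i < z, hence t < z. Since t = a, a < z. z = d, so a < d. Since lcm(x, r) ≤ a, lcm(x, r) < d.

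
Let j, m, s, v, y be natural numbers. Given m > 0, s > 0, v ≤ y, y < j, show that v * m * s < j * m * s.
Since v ≤ y and y < j, v < j. Combining with m > 0, by multiplying by a positive, v * m < j * m. Combined with s > 0, by multiplying by a positive, v * m * s < j * m * s.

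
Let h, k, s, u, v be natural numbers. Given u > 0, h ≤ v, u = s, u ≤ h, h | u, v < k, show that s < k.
Since h | u and u > 0, h ≤ u. Since u ≤ h, h = u. Since u = s, h = s. h ≤ v and v < k, so h < k. h = s, so s < k.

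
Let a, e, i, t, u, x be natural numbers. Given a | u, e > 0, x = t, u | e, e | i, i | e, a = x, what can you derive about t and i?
t ≤ i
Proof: Because e | i and i | e, e = i. Because a | u and u | e, a | e. a = x, so x | e. e > 0, so x ≤ e. Since x = t, t ≤ e. Since e = i, t ≤ i.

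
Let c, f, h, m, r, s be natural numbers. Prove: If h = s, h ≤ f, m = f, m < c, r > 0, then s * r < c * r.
From h = s and h ≤ f, s ≤ f. From m = f and m < c, f < c. Since s ≤ f, s < c. Since r > 0, s * r < c * r.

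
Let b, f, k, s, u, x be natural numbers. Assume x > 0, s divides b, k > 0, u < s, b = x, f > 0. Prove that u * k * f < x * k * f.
From b = x and s divides b, s divides x. x > 0, so s ≤ x. From u < s, u < x. Since k > 0, by multiplying by a positive, u * k < x * k. Combining with f > 0, by multiplying by a positive, u * k * f < x * k * f.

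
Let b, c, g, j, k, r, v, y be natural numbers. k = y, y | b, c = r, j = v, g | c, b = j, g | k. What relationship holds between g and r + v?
g | r + v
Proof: From c = r and g | c, g | r. k = y and g | k, so g | y. b = j and j = v, thus b = v. Since y | b, y | v. g | y, so g | v. Since g | r, g | r + v.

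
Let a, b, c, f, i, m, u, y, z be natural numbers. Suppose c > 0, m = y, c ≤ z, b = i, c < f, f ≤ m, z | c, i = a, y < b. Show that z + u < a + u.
z | c and c > 0, thus z ≤ c. c ≤ z, so c = z. c < f and f ≤ m, thus c < m. m = y, so c < y. b = i and i = a, so b = a. Because y < b, y < a. Since c < y, c < a. Since c = z, z < a. Then z + u < a + u.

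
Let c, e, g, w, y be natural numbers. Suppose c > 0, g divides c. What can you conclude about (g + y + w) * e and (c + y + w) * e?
(g + y + w) * e ≤ (c + y + w) * e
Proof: g divides c and c > 0, therefore g ≤ c. Then g + y ≤ c + y. Then g + y + w ≤ c + y + w. By multiplying by a non-negative, (g + y + w) * e ≤ (c + y + w) * e.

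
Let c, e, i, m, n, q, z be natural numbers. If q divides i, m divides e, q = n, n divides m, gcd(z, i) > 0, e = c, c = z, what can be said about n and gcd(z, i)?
n ≤ gcd(z, i)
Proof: e = c and m divides e, hence m divides c. n divides m, so n divides c. Because c = z, n divides z. q = n and q divides i, thus n divides i. Since n divides z, n divides gcd(z, i). Since gcd(z, i) > 0, n ≤ gcd(z, i).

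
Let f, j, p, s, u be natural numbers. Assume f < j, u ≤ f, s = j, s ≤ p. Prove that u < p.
u ≤ f and f < j, therefore u < j. s = j and s ≤ p, so j ≤ p. u < j, so u < p.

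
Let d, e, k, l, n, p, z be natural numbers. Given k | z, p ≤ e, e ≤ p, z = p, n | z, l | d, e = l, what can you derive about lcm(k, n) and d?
lcm(k, n) | d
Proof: Since p ≤ e and e ≤ p, p = e. Because z = p, z = e. k | z and n | z, thus lcm(k, n) | z. z = e, so lcm(k, n) | e. Since e = l, lcm(k, n) | l. l | d, so lcm(k, n) | d.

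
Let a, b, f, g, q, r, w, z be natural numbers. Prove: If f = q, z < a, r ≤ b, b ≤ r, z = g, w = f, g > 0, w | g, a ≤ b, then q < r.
b ≤ r and r ≤ b, therefore b = r. w = f and w | g, therefore f | g. Since g > 0, f ≤ g. f = q, so q ≤ g. z = g and z < a, thus g < a. a ≤ b, so g < b. Since q ≤ g, q < b. From b = r, q < r.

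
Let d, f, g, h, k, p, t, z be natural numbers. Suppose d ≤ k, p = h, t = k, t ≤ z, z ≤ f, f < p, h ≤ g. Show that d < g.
Because z ≤ f and f < p, z < p. t ≤ z, so t < p. Since t = k, k < p. p = h, so k < h. Since d ≤ k, d < h. From h ≤ g, d < g.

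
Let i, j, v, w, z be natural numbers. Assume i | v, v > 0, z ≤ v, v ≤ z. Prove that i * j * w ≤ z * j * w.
Because v ≤ z and z ≤ v, v = z. Since i | v and v > 0, i ≤ v. From v = z, i ≤ z. Then i * j ≤ z * j. Then i * j * w ≤ z * j * w.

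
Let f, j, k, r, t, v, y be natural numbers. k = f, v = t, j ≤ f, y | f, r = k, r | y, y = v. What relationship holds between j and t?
j ≤ t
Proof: r = k and r | y, therefore k | y. k = f, so f | y. Since y | f, f = y. Since y = v, f = v. Since v = t, f = t. Since j ≤ f, j ≤ t.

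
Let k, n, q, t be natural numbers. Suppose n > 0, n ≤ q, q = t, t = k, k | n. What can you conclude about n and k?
n = k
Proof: k | n and n > 0, therefore k ≤ n. q = t and n ≤ q, hence n ≤ t. t = k, so n ≤ k. k ≤ n, so k = n. Then n = k.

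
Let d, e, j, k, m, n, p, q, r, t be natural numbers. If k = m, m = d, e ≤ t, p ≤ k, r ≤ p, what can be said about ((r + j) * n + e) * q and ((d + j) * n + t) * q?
((r + j) * n + e) * q ≤ ((d + j) * n + t) * q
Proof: k = m and m = d, hence k = d. r ≤ p and p ≤ k, hence r ≤ k. k = d, so r ≤ d. Then r + j ≤ d + j. Then (r + j) * n ≤ (d + j) * n. Since e ≤ t, (r + j) * n + e ≤ (d + j) * n + t. Then ((r + j) * n + e) * q ≤ ((d + j) * n + t) * q.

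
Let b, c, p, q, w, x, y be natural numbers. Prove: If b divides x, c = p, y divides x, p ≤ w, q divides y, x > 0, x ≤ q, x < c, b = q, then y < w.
From b = q and b divides x, q divides x. From x > 0, q ≤ x. x ≤ q, so q = x. q divides y, so x divides y. Since y divides x, x = y. c = p and x < c, so x < p. Since p ≤ w, x < w. Because x = y, y < w.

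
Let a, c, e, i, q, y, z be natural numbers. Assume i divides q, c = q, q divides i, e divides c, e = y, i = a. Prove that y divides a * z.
From q divides i and i divides q, q = i. c = q and e divides c, thus e divides q. From e = y, y divides q. q = i, so y divides i. i = a, so y divides a. Then y divides a * z.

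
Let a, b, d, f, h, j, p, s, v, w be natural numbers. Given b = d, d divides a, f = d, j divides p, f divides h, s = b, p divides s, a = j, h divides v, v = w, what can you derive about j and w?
j divides w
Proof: a = j and d divides a, thus d divides j. s = b and p divides s, therefore p divides b. Since b = d, p divides d. j divides p, so j divides d. Because d divides j, d = j. f = d and f divides h, so d divides h. v = w and h divides v, thus h divides w. From d divides h, d divides w. Since d = j, j divides w.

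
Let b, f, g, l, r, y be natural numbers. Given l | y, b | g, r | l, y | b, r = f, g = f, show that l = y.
g = f and b | g, therefore b | f. Since y | b, y | f. Since r = f and r | l, f | l. Since y | f, y | l. Since l | y, l = y.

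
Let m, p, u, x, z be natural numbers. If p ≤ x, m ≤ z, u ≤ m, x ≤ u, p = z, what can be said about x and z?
x = z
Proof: Because x ≤ u and u ≤ m, x ≤ m. m ≤ z, so x ≤ z. p = z and p ≤ x, thus z ≤ x. x ≤ z, so x = z.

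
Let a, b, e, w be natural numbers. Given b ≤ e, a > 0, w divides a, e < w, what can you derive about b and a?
b < a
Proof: From w divides a and a > 0, w ≤ a. Because e < w, e < a. b ≤ e, so b < a.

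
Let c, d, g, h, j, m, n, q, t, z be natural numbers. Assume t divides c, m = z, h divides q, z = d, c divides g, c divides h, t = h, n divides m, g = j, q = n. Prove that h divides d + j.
Because m = z and z = d, m = d. q = n and h divides q, thus h divides n. n divides m, so h divides m. m = d, so h divides d. Because t = h and t divides c, h divides c. Since c divides h, c = h. c divides g, so h divides g. g = j, so h divides j. h divides d, so h divides d + j.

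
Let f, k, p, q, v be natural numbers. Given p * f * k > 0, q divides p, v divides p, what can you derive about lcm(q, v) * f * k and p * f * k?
lcm(q, v) * f * k ≤ p * f * k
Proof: q divides p and v divides p, thus lcm(q, v) divides p. Then lcm(q, v) * f divides p * f. Then lcm(q, v) * f * k divides p * f * k. p * f * k > 0, so lcm(q, v) * f * k ≤ p * f * k.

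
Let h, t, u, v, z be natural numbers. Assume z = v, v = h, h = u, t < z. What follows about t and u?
t < u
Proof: Because v = h and h = u, v = u. Since z = v and t < z, t < v. v = u, so t < u.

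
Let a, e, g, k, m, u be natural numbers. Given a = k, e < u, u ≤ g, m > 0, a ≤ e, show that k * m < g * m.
a = k and a ≤ e, therefore k ≤ e. Since e < u, k < u. u ≤ g, so k < g. Since m > 0, k * m < g * m.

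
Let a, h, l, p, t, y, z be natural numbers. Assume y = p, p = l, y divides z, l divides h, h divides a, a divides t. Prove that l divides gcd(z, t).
From y = p and p = l, y = l. Since y divides z, l divides z. l divides h and h divides a, hence l divides a. a divides t, so l divides t. l divides z, so l divides gcd(z, t).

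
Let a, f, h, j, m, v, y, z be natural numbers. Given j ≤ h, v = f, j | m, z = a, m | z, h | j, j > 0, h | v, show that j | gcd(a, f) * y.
z = a and m | z, thus m | a. j | m, so j | a. Since h | j and j > 0, h ≤ j. Since j ≤ h, h = j. Since h | v, j | v. v = f, so j | f. j | a, so j | gcd(a, f). Then j | gcd(a, f) * y.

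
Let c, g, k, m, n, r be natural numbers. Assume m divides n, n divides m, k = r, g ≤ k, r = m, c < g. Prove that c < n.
Because k = r and r = m, k = m. m divides n and n divides m, hence m = n. Since k = m, k = n. Since c < g and g ≤ k, c < k. k = n, so c < n.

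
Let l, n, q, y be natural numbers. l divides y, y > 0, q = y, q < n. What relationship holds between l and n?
l < n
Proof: l divides y and y > 0, therefore l ≤ y. From q = y and q < n, y < n. Since l ≤ y, l < n.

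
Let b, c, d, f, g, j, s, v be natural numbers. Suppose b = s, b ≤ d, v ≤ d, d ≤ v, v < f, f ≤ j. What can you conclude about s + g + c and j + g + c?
s + g + c < j + g + c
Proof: b = s and b ≤ d, therefore s ≤ d. v ≤ d and d ≤ v, hence v = d. Because v < f and f ≤ j, v < j. Since v = d, d < j. Since s ≤ d, s < j. Then s + g < j + g. Then s + g + c < j + g + c.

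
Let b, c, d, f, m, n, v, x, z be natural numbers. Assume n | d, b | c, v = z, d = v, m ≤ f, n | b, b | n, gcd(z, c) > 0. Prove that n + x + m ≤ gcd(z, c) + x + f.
Since d = v and n | d, n | v. Since v = z, n | z. b | n and n | b, therefore b = n. From b | c, n | c. Since n | z, n | gcd(z, c). gcd(z, c) > 0, so n ≤ gcd(z, c). Then n + x ≤ gcd(z, c) + x. m ≤ f, so n + x + m ≤ gcd(z, c) + x + f.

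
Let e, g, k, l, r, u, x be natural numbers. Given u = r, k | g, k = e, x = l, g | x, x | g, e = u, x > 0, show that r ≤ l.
k = e and e = u, so k = u. g | x and x | g, hence g = x. k | g, so k | x. Since x > 0, k ≤ x. From k = u, u ≤ x. x = l, so u ≤ l. Since u = r, r ≤ l.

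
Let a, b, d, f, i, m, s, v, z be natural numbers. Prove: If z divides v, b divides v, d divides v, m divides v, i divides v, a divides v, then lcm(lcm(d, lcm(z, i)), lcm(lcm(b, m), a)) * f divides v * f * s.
Since z divides v and i divides v, lcm(z, i) divides v. Since d divides v, lcm(d, lcm(z, i)) divides v. b divides v and m divides v, thus lcm(b, m) divides v. a divides v, so lcm(lcm(b, m), a) divides v. Since lcm(d, lcm(z, i)) divides v, lcm(lcm(d, lcm(z, i)), lcm(lcm(b, m), a)) divides v. Then lcm(lcm(d, lcm(z, i)), lcm(lcm(b, m), a)) * f divides v * f. Then lcm(lcm(d, lcm(z, i)), lcm(lcm(b, m), a)) * f divides v * f * s.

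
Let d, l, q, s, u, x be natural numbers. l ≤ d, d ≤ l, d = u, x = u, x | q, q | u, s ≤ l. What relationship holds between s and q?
s ≤ q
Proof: l ≤ d and d ≤ l, therefore l = d. Since d = u, l = u. From x = u and x | q, u | q. q | u, so u = q. l = u, so l = q. Since s ≤ l, s ≤ q.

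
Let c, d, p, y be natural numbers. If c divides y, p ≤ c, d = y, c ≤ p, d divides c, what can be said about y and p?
y = p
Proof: d = y and d divides c, so y divides c. Because c divides y, y = c. c ≤ p and p ≤ c, hence c = p. Since y = c, y = p.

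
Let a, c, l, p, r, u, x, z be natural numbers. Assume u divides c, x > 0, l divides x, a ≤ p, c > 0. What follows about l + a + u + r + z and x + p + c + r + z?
l + a + u + r + z ≤ x + p + c + r + z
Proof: From l divides x and x > 0, l ≤ x. Because u divides c and c > 0, u ≤ c. Then u + r ≤ c + r. Then u + r + z ≤ c + r + z. a ≤ p, so a + u + r + z ≤ p + c + r + z. l ≤ x, so l + a + u + r + z ≤ x + p + c + r + z.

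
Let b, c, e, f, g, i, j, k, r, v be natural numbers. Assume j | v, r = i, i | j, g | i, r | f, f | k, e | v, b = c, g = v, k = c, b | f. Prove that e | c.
g = v and g | i, so v | i. From i | j and j | v, i | v. v | i, so v = i. Since e | v, e | i. k = c and f | k, thus f | c. b = c and b | f, hence c | f. Since f | c, f = c. Since r = i and r | f, i | f. f = c, so i | c. e | i, so e | c.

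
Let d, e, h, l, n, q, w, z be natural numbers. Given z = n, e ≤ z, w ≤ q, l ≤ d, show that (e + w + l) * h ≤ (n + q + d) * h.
z = n and e ≤ z, therefore e ≤ n. From w ≤ q and l ≤ d, w + l ≤ q + d. e ≤ n, so e + w + l ≤ n + q + d. By multiplying by a non-negative, (e + w + l) * h ≤ (n + q + d) * h.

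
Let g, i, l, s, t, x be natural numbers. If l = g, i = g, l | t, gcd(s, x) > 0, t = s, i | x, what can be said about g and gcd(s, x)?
g ≤ gcd(s, x)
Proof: Since l = g and l | t, g | t. Since t = s, g | s. Since i = g and i | x, g | x. Since g | s, g | gcd(s, x). Since gcd(s, x) > 0, g ≤ gcd(s, x).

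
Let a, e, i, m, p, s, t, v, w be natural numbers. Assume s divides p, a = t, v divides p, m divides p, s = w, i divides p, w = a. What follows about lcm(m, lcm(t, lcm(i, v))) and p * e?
lcm(m, lcm(t, lcm(i, v))) divides p * e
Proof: w = a and a = t, hence w = t. s = w and s divides p, therefore w divides p. From w = t, t divides p. Since i divides p and v divides p, lcm(i, v) divides p. Since t divides p, lcm(t, lcm(i, v)) divides p. m divides p, so lcm(m, lcm(t, lcm(i, v))) divides p. Then lcm(m, lcm(t, lcm(i, v))) divides p * e.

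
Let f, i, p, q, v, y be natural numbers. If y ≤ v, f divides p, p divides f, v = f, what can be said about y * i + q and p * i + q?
y * i + q ≤ p * i + q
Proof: Because f divides p and p divides f, f = p. v = f, so v = p. From y ≤ v, y ≤ p. By multiplying by a non-negative, y * i ≤ p * i. Then y * i + q ≤ p * i + q.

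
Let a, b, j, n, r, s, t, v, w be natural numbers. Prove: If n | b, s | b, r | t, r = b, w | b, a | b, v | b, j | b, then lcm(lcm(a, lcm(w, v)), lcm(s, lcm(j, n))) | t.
w | b and v | b, so lcm(w, v) | b. a | b, so lcm(a, lcm(w, v)) | b. From j | b and n | b, lcm(j, n) | b. s | b, so lcm(s, lcm(j, n)) | b. lcm(a, lcm(w, v)) | b, so lcm(lcm(a, lcm(w, v)), lcm(s, lcm(j, n))) | b. Since r = b and r | t, b | t. Since lcm(lcm(a, lcm(w, v)), lcm(s, lcm(j, n))) | b, lcm(lcm(a, lcm(w, v)), lcm(s, lcm(j, n))) | t.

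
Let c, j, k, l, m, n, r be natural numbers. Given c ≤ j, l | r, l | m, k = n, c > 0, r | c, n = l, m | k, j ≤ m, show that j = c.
k = n and n = l, therefore k = l. m | k, so m | l. l | m, so l = m. l | r and r | c, therefore l | c. Since l = m, m | c. c > 0, so m ≤ c. Since j ≤ m, j ≤ c. Since c ≤ j, j = c.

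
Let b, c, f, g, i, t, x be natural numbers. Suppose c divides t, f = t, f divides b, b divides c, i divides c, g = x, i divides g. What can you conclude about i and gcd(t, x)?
i divides gcd(t, x)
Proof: From f divides b and b divides c, f divides c. f = t, so t divides c. Since c divides t, c = t. Since i divides c, i divides t. g = x and i divides g, therefore i divides x. From i divides t, i divides gcd(t, x).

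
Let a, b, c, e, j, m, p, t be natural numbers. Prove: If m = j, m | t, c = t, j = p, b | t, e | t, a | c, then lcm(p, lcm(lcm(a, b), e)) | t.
Because m = j and j = p, m = p. m | t, so p | t. Since c = t and a | c, a | t. b | t, so lcm(a, b) | t. Since e | t, lcm(lcm(a, b), e) | t. Because p | t, lcm(p, lcm(lcm(a, b), e)) | t.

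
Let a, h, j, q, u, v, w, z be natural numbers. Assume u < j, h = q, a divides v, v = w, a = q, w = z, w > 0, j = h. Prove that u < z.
j = h and h = q, therefore j = q. Since u < j, u < q. Since a = q and a divides v, q divides v. Since v = w, q divides w. w > 0, so q ≤ w. Because u < q, u < w. Since w = z, u < z.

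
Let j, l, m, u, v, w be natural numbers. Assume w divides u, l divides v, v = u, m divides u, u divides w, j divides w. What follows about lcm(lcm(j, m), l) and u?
lcm(lcm(j, m), l) divides u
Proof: Because w divides u and u divides w, w = u. j divides w, so j divides u. Since m divides u, lcm(j, m) divides u. v = u and l divides v, hence l divides u. Since lcm(j, m) divides u, lcm(lcm(j, m), l) divides u.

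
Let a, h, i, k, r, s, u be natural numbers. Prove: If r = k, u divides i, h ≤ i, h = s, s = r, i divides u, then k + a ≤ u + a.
h = s and s = r, so h = r. Since r = k, h = k. From i divides u and u divides i, i = u. Since h ≤ i, h ≤ u. h = k, so k ≤ u. Then k + a ≤ u + a.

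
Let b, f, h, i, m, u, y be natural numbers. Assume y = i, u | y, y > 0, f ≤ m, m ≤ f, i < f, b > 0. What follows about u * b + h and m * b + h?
u * b + h < m * b + h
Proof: u | y and y > 0, so u ≤ y. y = i, so u ≤ i. f ≤ m and m ≤ f, hence f = m. Since i < f, i < m. Since u ≤ i, u < m. b > 0, so u * b < m * b. Then u * b + h < m * b + h.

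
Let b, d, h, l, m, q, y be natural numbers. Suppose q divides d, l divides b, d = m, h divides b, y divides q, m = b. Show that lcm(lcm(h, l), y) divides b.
From h divides b and l divides b, lcm(h, l) divides b. From d = m and m = b, d = b. From q divides d, q divides b. From y divides q, y divides b. lcm(h, l) divides b, so lcm(lcm(h, l), y) divides b.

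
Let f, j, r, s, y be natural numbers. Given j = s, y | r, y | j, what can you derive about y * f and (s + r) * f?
y * f | (s + r) * f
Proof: j = s and y | j, hence y | s. Since y | r, y | s + r. Then y * f | (s + r) * f.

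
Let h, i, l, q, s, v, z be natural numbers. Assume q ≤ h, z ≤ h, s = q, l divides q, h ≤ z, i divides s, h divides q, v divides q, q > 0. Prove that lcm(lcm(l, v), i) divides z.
Because h divides q and q > 0, h ≤ q. Since q ≤ h, q = h. h ≤ z and z ≤ h, therefore h = z. Since q = h, q = z. l divides q and v divides q, so lcm(l, v) divides q. s = q and i divides s, therefore i divides q. lcm(l, v) divides q, so lcm(lcm(l, v), i) divides q. Because q = z, lcm(lcm(l, v), i) divides z.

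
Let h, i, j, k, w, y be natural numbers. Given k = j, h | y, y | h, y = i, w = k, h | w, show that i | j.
h | y and y | h, so h = y. y = i, so h = i. w = k and h | w, hence h | k. h = i, so i | k. Since k = j, i | j.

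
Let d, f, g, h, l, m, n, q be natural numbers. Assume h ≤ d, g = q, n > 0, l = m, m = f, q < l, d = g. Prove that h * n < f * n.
From d = g and g = q, d = q. h ≤ d, so h ≤ q. l = m and q < l, thus q < m. Since h ≤ q, h < m. Since m = f, h < f. n > 0, so h * n < f * n.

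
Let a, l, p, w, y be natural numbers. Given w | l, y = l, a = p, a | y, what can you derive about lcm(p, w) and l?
lcm(p, w) | l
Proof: Because y = l and a | y, a | l. a = p, so p | l. w | l, so lcm(p, w) | l.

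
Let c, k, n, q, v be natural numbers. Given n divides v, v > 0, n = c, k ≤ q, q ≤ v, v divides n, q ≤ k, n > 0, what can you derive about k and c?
k ≤ c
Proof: v divides n and n > 0, thus v ≤ n. n divides v and v > 0, thus n ≤ v. Since v ≤ n, v = n. n = c, so v = c. Because q ≤ k and k ≤ q, q = k. Since q ≤ v, k ≤ v. Since v = c, k ≤ c.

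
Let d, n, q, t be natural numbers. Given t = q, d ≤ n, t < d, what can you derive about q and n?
q < n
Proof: t = q and t < d, thus q < d. Since d ≤ n, q < n.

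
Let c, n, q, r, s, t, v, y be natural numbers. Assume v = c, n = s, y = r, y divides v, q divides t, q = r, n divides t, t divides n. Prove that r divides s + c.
t divides n and n divides t, hence t = n. Since n = s, t = s. Because q = r and q divides t, r divides t. t = s, so r divides s. Since v = c and y divides v, y divides c. y = r, so r divides c. From r divides s, r divides s + c.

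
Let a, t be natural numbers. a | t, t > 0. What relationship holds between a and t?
a ≤ t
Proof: a | t and t > 0. By divisors are at most what they divide, a ≤ t.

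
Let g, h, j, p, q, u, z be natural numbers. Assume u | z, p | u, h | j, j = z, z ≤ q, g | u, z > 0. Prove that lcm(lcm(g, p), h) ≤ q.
Since g | u and p | u, lcm(g, p) | u. u | z, so lcm(g, p) | z. From j = z and h | j, h | z. lcm(g, p) | z, so lcm(lcm(g, p), h) | z. Since z > 0, lcm(lcm(g, p), h) ≤ z. Since z ≤ q, lcm(lcm(g, p), h) ≤ q.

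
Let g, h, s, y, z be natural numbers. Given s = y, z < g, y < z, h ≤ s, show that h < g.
s = y and h ≤ s, hence h ≤ y. Since y < z, h < z. z < g, so h < g.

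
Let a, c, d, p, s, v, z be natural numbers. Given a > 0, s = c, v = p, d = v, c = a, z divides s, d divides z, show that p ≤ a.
s = c and z divides s, hence z divides c. From d divides z, d divides c. c = a, so d divides a. d = v, so v divides a. a > 0, so v ≤ a. v = p, so p ≤ a.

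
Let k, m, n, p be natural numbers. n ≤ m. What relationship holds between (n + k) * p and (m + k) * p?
(n + k) * p ≤ (m + k) * p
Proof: n ≤ m, so n + k ≤ m + k. By multiplying by a non-negative, (n + k) * p ≤ (m + k) * p.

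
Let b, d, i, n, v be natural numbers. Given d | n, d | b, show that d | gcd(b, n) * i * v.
d | b and d | n, therefore d | gcd(b, n). Then d | gcd(b, n) * i. Then d | gcd(b, n) * i * v.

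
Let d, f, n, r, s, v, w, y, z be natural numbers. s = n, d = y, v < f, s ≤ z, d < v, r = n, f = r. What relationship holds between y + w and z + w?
y + w < z + w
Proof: f = r and r = n, therefore f = n. Since v < f, v < n. d < v, so d < n. s = n and s ≤ z, thus n ≤ z. From d < n, d < z. d = y, so y < z. Then y + w < z + w.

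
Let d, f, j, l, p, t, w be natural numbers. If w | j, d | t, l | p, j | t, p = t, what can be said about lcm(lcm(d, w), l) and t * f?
lcm(lcm(d, w), l) | t * f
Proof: w | j and j | t, so w | t. d | t, so lcm(d, w) | t. Because p = t and l | p, l | t. lcm(d, w) | t, so lcm(lcm(d, w), l) | t. Then lcm(lcm(d, w), l) | t * f.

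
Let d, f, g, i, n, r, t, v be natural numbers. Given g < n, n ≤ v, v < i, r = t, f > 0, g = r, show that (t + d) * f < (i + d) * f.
Since g < n and n ≤ v, g < v. Since v < i, g < i. g = r, so r < i. From r = t, t < i. Then t + d < i + d. Because f > 0, by multiplying by a positive, (t + d) * f < (i + d) * f.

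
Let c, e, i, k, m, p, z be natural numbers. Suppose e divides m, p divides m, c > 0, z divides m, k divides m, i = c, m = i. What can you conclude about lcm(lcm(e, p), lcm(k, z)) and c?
lcm(lcm(e, p), lcm(k, z)) ≤ c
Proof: From m = i and i = c, m = c. e divides m and p divides m, so lcm(e, p) divides m. k divides m and z divides m, hence lcm(k, z) divides m. Since lcm(e, p) divides m, lcm(lcm(e, p), lcm(k, z)) divides m. m = c, so lcm(lcm(e, p), lcm(k, z)) divides c. c > 0, so lcm(lcm(e, p), lcm(k, z)) ≤ c.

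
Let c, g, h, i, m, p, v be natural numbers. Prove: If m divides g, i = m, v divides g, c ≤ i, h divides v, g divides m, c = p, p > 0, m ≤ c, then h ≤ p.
i = m and c ≤ i, thus c ≤ m. m ≤ c, so m = c. Since c = p, m = p. Because g divides m and m divides g, g = m. v divides g, so v divides m. m = p, so v divides p. From h divides v, h divides p. p > 0, so h ≤ p.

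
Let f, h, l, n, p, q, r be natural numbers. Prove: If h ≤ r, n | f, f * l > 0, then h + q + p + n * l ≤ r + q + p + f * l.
Because h ≤ r, h + q ≤ r + q. Then h + q + p ≤ r + q + p. Because n | f, n * l | f * l. Since f * l > 0, n * l ≤ f * l. h + q + p ≤ r + q + p, so h + q + p + n * l ≤ r + q + p + f * l.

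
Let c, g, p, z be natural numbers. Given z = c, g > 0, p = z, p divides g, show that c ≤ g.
Since p = z and z = c, p = c. p divides g and g > 0, hence p ≤ g. From p = c, c ≤ g.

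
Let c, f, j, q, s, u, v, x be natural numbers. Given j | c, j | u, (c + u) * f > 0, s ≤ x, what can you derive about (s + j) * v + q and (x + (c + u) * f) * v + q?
(s + j) * v + q ≤ (x + (c + u) * f) * v + q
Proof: Since j | c and j | u, j | c + u. Then j | (c + u) * f. Since (c + u) * f > 0, j ≤ (c + u) * f. Since s ≤ x, s + j ≤ x + (c + u) * f. Then (s + j) * v ≤ (x + (c + u) * f) * v. Then (s + j) * v + q ≤ (x + (c + u) * f) * v + q.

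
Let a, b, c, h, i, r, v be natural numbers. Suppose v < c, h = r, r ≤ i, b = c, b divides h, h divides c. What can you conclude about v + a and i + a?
v + a < i + a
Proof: b = c and b divides h, so c divides h. Since h divides c, c = h. v < c, so v < h. h = r, so v < r. r ≤ i, so v < i. Then v + a < i + a.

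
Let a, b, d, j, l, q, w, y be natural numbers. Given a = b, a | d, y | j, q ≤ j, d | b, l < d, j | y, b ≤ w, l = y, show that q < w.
Because y | j and j | y, y = j. l = y, so l = j. l < d, so j < d. Since q ≤ j, q < d. Because a = b and a | d, b | d. Since d | b, b = d. Since b ≤ w, d ≤ w. q < d, so q < w.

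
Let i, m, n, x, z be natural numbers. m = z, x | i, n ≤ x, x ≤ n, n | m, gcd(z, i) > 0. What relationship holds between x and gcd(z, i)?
x ≤ gcd(z, i)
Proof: From n ≤ x and x ≤ n, n = x. m = z and n | m, hence n | z. n = x, so x | z. x | i, so x | gcd(z, i). gcd(z, i) > 0, so x ≤ gcd(z, i).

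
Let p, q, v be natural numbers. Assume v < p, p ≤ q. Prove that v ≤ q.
Because v < p and p ≤ q, v < q. Then v ≤ q.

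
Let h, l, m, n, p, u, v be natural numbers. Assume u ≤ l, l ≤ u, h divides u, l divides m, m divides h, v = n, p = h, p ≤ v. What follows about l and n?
l ≤ n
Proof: u ≤ l and l ≤ u, so u = l. Because h divides u, h divides l. l divides m and m divides h, hence l divides h. From h divides l, h = l. p = h and p ≤ v, thus h ≤ v. v = n, so h ≤ n. h = l, so l ≤ n.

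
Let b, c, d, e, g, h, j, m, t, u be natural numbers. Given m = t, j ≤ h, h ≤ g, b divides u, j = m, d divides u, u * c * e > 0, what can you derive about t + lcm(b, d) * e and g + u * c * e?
t + lcm(b, d) * e ≤ g + u * c * e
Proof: j = m and m = t, therefore j = t. Because j ≤ h and h ≤ g, j ≤ g. j = t, so t ≤ g. b divides u and d divides u, hence lcm(b, d) divides u. Then lcm(b, d) divides u * c. Then lcm(b, d) * e divides u * c * e. u * c * e > 0, so lcm(b, d) * e ≤ u * c * e. t ≤ g, so t + lcm(b, d) * e ≤ g + u * c * e.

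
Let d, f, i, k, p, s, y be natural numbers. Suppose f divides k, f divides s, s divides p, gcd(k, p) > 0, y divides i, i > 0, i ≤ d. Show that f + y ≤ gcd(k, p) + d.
Because f divides s and s divides p, f divides p. From f divides k, f divides gcd(k, p). gcd(k, p) > 0, so f ≤ gcd(k, p). From y divides i and i > 0, y ≤ i. i ≤ d, so y ≤ d. f ≤ gcd(k, p), so f + y ≤ gcd(k, p) + d.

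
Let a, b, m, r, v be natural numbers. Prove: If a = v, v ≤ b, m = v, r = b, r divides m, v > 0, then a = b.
Because r = b and r divides m, b divides m. m = v, so b divides v. Since v > 0, b ≤ v. v ≤ b, so v = b. Since a = v, a = b.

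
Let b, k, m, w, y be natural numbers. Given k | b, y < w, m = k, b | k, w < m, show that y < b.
Since k | b and b | k, k = b. Since m = k, m = b. Since w < m, w < b. Because y < w, y < b.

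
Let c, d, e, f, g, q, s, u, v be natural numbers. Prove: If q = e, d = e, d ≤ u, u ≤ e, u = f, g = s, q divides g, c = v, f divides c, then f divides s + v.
Because d = e and d ≤ u, e ≤ u. u ≤ e, so e = u. Since q = e, q = u. Since u = f, q = f. Since g = s and q divides g, q divides s. Since q = f, f divides s. Because c = v and f divides c, f divides v. f divides s, so f divides s + v.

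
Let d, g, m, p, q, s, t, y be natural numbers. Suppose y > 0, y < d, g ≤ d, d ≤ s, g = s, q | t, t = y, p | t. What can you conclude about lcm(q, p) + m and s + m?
lcm(q, p) + m < s + m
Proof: q | t and p | t, so lcm(q, p) | t. t = y, so lcm(q, p) | y. y > 0, so lcm(q, p) ≤ y. From g = s and g ≤ d, s ≤ d. d ≤ s, so d = s. Since y < d, y < s. Since lcm(q, p) ≤ y, lcm(q, p) < s. Then lcm(q, p) + m < s + m.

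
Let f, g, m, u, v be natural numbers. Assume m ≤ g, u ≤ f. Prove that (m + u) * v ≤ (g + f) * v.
m ≤ g and u ≤ f, thus m + u ≤ g + f. By multiplying by a non-negative, (m + u) * v ≤ (g + f) * v.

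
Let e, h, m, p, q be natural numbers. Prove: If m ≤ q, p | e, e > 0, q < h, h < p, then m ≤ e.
p | e and e > 0, so p ≤ e. h < p, so h < e. Since q < h, q < e. Since m ≤ q, m < e. Then m ≤ e.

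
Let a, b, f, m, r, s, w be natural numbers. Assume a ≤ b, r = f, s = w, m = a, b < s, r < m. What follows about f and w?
f < w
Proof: Since r = f and r < m, f < m. m = a, so f < a. From a ≤ b and b < s, a < s. s = w, so a < w. f < a, so f < w.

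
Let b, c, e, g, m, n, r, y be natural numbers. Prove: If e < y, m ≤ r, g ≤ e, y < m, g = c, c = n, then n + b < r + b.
g = c and c = n, thus g = n. Since g ≤ e and e < y, g < y. g = n, so n < y. y < m and m ≤ r, hence y < r. Since n < y, n < r. Then n + b < r + b.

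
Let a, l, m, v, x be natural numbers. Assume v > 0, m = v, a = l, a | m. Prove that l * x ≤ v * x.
m = v and a | m, thus a | v. v > 0, so a ≤ v. a = l, so l ≤ v. Then l * x ≤ v * x.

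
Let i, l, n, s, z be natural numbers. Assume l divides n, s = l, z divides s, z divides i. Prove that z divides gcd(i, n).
s = l and z divides s, therefore z divides l. Because l divides n, z divides n. Since z divides i, z divides gcd(i, n).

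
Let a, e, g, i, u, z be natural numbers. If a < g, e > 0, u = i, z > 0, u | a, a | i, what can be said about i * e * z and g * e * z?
i * e * z < g * e * z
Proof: u = i and u | a, so i | a. a | i, so a = i. Because a < g, i < g. e > 0, so i * e < g * e. z > 0, so i * e * z < g * e * z.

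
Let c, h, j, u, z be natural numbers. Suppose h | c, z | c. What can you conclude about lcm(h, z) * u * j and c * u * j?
lcm(h, z) * u * j | c * u * j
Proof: h | c and z | c, hence lcm(h, z) | c. Then lcm(h, z) * u | c * u. Then lcm(h, z) * u * j | c * u * j.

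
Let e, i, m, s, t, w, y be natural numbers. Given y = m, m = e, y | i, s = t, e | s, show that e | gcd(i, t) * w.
y = m and m = e, hence y = e. Since y | i, e | i. From s = t and e | s, e | t. e | i, so e | gcd(i, t). Then e | gcd(i, t) * w.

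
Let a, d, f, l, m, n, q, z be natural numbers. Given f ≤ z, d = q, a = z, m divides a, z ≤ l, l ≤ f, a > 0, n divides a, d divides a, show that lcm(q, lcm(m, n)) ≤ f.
z ≤ l and l ≤ f, so z ≤ f. Since f ≤ z, z = f. Since a = z, a = f. d = q and d divides a, so q divides a. Since m divides a and n divides a, lcm(m, n) divides a. q divides a, so lcm(q, lcm(m, n)) divides a. Since a > 0, lcm(q, lcm(m, n)) ≤ a. Since a = f, lcm(q, lcm(m, n)) ≤ f.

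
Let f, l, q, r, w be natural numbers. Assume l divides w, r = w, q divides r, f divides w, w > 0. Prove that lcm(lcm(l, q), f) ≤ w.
r = w and q divides r, so q divides w. Since l divides w, lcm(l, q) divides w. Since f divides w, lcm(lcm(l, q), f) divides w. w > 0, so lcm(lcm(l, q), f) ≤ w.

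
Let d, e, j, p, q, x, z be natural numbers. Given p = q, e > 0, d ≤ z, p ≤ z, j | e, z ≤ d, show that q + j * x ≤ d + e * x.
Because z ≤ d and d ≤ z, z = d. p = q and p ≤ z, so q ≤ z. Since z = d, q ≤ d. Since j | e and e > 0, j ≤ e. Then j * x ≤ e * x. Since q ≤ d, q + j * x ≤ d + e * x.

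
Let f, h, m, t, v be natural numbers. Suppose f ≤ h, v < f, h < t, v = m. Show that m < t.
v < f and f ≤ h, so v < h. h < t, so v < t. v = m, so m < t.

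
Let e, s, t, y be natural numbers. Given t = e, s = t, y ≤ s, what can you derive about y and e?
y ≤ e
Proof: From s = t and t = e, s = e. Since y ≤ s, y ≤ e.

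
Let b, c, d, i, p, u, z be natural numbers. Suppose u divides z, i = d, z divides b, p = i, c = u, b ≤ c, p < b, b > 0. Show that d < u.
c = u and b ≤ c, thus b ≤ u. Since u divides z and z divides b, u divides b. b > 0, so u ≤ b. b ≤ u, so b = u. p = i and i = d, hence p = d. Since p < b, d < b. b = u, so d < u.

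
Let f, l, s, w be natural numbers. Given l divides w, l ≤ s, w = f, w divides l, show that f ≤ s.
l divides w and w divides l, therefore l = w. Because w = f, l = f. l ≤ s, so f ≤ s.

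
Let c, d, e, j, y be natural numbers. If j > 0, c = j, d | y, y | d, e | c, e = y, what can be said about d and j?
d ≤ j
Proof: y | d and d | y, thus y = d. From e = y, e = d. c = j and e | c, hence e | j. From e = d, d | j. Because j > 0, d ≤ j.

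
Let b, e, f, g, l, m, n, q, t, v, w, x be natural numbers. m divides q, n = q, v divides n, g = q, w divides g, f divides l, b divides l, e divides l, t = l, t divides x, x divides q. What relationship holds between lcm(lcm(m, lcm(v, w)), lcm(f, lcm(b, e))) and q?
lcm(lcm(m, lcm(v, w)), lcm(f, lcm(b, e))) divides q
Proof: From n = q and v divides n, v divides q. Since g = q and w divides g, w divides q. Since v divides q, lcm(v, w) divides q. Because m divides q, lcm(m, lcm(v, w)) divides q. b divides l and e divides l, thus lcm(b, e) divides l. Since f divides l, lcm(f, lcm(b, e)) divides l. t divides x and x divides q, so t divides q. Since t = l, l divides q. lcm(f, lcm(b, e)) divides l, so lcm(f, lcm(b, e)) divides q. From lcm(m, lcm(v, w)) divides q, lcm(lcm(m, lcm(v, w)), lcm(f, lcm(b, e))) divides q.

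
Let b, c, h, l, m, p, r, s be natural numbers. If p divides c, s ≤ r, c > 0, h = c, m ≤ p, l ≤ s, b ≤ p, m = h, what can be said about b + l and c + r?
b + l ≤ c + r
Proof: p divides c and c > 0, therefore p ≤ c. From m = h and m ≤ p, h ≤ p. h = c, so c ≤ p. p ≤ c, so p = c. b ≤ p, so b ≤ c. l ≤ s and s ≤ r, hence l ≤ r. b ≤ c, so b + l ≤ c + r.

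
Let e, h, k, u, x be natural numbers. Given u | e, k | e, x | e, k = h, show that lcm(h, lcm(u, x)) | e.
k = h and k | e, thus h | e. u | e and x | e, therefore lcm(u, x) | e. Since h | e, lcm(h, lcm(u, x)) | e.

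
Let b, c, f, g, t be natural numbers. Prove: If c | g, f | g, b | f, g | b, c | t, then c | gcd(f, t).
Since g | b and b | f, g | f. f | g, so g = f. c | g, so c | f. c | t, so c | gcd(f, t).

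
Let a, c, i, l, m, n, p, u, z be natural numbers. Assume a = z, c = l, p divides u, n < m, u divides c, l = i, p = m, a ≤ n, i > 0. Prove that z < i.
a = z and a ≤ n, so z ≤ n. Because n < m, z < m. p = m and p divides u, therefore m divides u. Because c = l and u divides c, u divides l. l = i, so u divides i. m divides u, so m divides i. Since i > 0, m ≤ i. Since z < m, z < i.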